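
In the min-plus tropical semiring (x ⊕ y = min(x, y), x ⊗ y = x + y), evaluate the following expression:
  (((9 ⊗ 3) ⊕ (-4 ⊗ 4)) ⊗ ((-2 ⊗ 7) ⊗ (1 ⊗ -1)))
(((9 ⊗ 3) ⊕ (-4 ⊗ 4)) ⊗ ((-2 ⊗ 7) ⊗ (1 ⊗ -1))) = 5

Expand innermost to outermost. Recall ⊕ takes the minimum of its arguments and ⊗ takes their sum. Working out the expression (((9 ⊗ 3) ⊕ (-4 ⊗ 4)) ⊗ ((-2 ⊗ 7) ⊗ (1 ⊗ -1))) gives 5.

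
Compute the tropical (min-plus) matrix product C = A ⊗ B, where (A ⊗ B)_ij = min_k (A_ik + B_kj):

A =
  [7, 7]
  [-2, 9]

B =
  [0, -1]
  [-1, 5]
A ⊗ B =
  [6, 6]
  [-2, -3]

Apply the min-plus product entry-by-entry:
  C[0][0] = min over k of (A[0][0] + B[0][0] = 7 + 0 = 7, A[0][1] + B[1][0] = 7 + -1 = 6) = 6 (attained at k = 1)
  C[0][1] = min over k of (A[0][0] + B[0][1] = 7 + -1 = 6, A[0][1] + B[1][1] = 7 + 5 = 12) = 6 (attained at k = 0)
  C[1][0] = min over k of (A[1][0] + B[0][0] = -2 + 0 = -2, A[1][1] + B[1][0] = 9 + -1 = 8) = -2 (attained at k = 0)
  C[1][1] = min over k of (A[1][0] + B[0][1] = -2 + -1 = -3, A[1][1] + B[1][1] = 9 + 5 = 14) = -3 (attained at k = 0)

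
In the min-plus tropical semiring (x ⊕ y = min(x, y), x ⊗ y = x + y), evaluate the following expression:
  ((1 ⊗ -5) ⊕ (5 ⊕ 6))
((1 ⊗ -5) ⊕ (5 ⊕ 6)) = -4

Expand innermost to outermost. Recall ⊕ takes the minimum of its arguments and ⊗ takes their sum. Working out the expression ((1 ⊗ -5) ⊕ (5 ⊕ 6)) gives -4.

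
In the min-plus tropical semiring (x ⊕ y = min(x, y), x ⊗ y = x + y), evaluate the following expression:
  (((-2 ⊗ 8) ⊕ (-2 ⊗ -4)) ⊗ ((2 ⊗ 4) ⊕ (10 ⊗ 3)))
(((-2 ⊗ 8) ⊕ (-2 ⊗ -4)) ⊗ ((2 ⊗ 4) ⊕ (10 ⊗ 3))) = 0

Expand innermost to outermost. Recall ⊕ takes the minimum of its arguments and ⊗ takes their sum. Working out the expression (((-2 ⊗ 8) ⊕ (-2 ⊗ -4)) ⊗ ((2 ⊗ 4) ⊕ (10 ⊗ 3))) gives 0.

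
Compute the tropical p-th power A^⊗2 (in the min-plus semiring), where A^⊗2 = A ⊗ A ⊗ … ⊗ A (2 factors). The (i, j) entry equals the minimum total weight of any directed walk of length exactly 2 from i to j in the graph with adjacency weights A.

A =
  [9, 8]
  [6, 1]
A^⊗2 =
  [14, 9]
  [7, 2]

Each entry (A^⊗2)_ij equals the minimum over all length-2 walks i = v_0 → v_1 → … → v_2 = j of Σ_t A[v_t][v_{t+1}]. For example, for (i, j) = (0, 1) we minimise over 2 possible intermediate vertex sequences; the minimum is 9, attained along the walk 0 → 1 → 1.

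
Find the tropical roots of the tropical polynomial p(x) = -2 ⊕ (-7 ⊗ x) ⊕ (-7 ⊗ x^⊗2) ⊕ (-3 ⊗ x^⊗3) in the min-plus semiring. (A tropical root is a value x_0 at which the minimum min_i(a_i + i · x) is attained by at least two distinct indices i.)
Roots: {-4, 0, 5}

Each tropical root is a break point of the lower envelope of the lines y = a_i + i · x (there are 4 lines, with slopes 0, 1, ..., 3). Only the lines that attain the minimum somewhere contribute to roots; other lines are dominated. Here the surviving (envelope) indices are i = 3, i = 2, i = 1, i = 0.
Intersections between consecutive envelope lines give the roots: for adjacent envelope indices i < j the intersection is x = (a_i − a_j) / (j − i). Reading off the sorted break points: {-4, 0, 5}.
Verification: at each break x_0, at least two indices attain the minimum of min_i(a_i + i · x_0).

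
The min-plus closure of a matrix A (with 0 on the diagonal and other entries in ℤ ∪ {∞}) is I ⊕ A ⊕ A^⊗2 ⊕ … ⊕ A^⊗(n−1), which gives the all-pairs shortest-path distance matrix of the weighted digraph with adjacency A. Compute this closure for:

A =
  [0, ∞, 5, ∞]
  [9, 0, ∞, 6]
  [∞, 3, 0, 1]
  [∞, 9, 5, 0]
Closure =
  [0, 8, 5, 6]
  [9, 0, 11, 6]
  [12, 3, 0, 1]
  [17, 8, 5, 0]

This is the Floyd-Warshall all-pairs shortest-path computation. For each intermediate vertex k = 0, 1, …, 3, update dist[i][j] ← min(dist[i][j], dist[i][k] + dist[k][j]). The final matrix gives, for each (i, j), the minimum total weight of any directed path from i to j (possibly empty when i = j).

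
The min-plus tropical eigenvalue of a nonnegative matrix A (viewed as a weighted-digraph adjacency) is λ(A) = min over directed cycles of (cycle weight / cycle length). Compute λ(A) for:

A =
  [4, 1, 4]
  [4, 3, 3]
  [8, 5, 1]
λ(A) = 1

Enumerate directed cycles and compute their means (weight / length). Sample:
  cycle 0 → 0: weight = 4, length = 1, mean = 4/1 ≈ 4.000
  cycle 1 → 1: weight = 3, length = 1, mean = 3/1 ≈ 3.000
  cycle 2 → 2: weight = 1, length = 1, mean = 1/1 ≈ 1.000
  cycle 0 → 1 → 0: weight = 5, length = 2, mean = 5/2 ≈ 2.500
  cycle 0 → 2 → 0: weight = 12, length = 2, mean = 12/2 ≈ 6.000
  cycle 1 → 0 → 1: weight = 5, length = 2, mean = 5/2 ≈ 2.500
Minimum mean = 1.000, attained e.g. along the cycle 2 → 2 with weight 1 and length 1. So λ(A) = 1/1 = 1.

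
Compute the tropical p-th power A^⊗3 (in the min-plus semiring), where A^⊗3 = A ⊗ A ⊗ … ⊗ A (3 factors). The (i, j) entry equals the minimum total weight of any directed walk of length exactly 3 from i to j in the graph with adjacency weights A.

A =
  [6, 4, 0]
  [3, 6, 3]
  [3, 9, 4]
A^⊗3 =
  [7, 7, 3]
  [6, 10, 6]
  [6, 11, 7]

Each entry (A^⊗3)_ij equals the minimum over all length-3 walks i = v_0 → v_1 → … → v_3 = j of Σ_t A[v_t][v_{t+1}]. For example, for (i, j) = (0, 2) we minimise over 9 possible intermediate vertex sequences; the minimum is 3, attained along the walk 0 → 2 → 0 → 2.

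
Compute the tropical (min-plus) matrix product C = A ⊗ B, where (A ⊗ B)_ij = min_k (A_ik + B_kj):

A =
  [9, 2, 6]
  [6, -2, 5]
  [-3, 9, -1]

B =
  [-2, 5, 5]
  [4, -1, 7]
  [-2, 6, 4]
A ⊗ B =
  [4, 1, 9]
  [2, -3, 5]
  [-5, 2, 2]

Apply the min-plus product entry-by-entry:
  C[0][0] = min over k of (A[0][0] + B[0][0] = 9 + -2 = 7, A[0][1] + B[1][0] = 2 + 4 = 6, A[0][2] + B[2][0] = 6 + -2 = 4) = 4 (attained at k = 2)
  C[0][1] = min over k of (A[0][0] + B[0][1] = 9 + 5 = 14, A[0][1] + B[1][1] = 2 + -1 = 1, A[0][2] + B[2][1] = 6 + 6 = 12) = 1 (attained at k = 1)
  C[0][2] = min over k of (A[0][0] + B[0][2] = 9 + 5 = 14, A[0][1] + B[1][2] = 2 + 7 = 9, A[0][2] + B[2][2] = 6 + 4 = 10) = 9 (attained at k = 1)
  C[1][0] = min over k of (A[1][0] + B[0][0] = 6 + -2 = 4, A[1][1] + B[1][0] = -2 + 4 = 2, A[1][2] + B[2][0] = 5 + -2 = 3) = 2 (attained at k = 1)
  C[1][1] = min over k of (A[1][0] + B[0][1] = 6 + 5 = 11, A[1][1] + B[1][1] = -2 + -1 = -3, A[1][2] + B[2][1] = 5 + 6 = 11) = -3 (attained at k = 1)
  C[1][2] = min over k of (A[1][0] + B[0][2] = 6 + 5 = 11, A[1][1] + B[1][2] = -2 + 7 = 5, A[1][2] + B[2][2] = 5 + 4 = 9) = 5 (attained at k = 1)
  C[2][0] = min over k of (A[2][0] + B[0][0] = -3 + -2 = -5, A[2][1] + B[1][0] = 9 + 4 = 13, A[2][2] + B[2][0] = -1 + -2 = -3) = -5 (attained at k = 0)
  C[2][1] = min over k of (A[2][0] + B[0][1] = -3 + 5 = 2, A[2][1] + B[1][1] = 9 + -1 = 8, A[2][2] + B[2][1] = -1 + 6 = 5) = 2 (attained at k = 0)
  C[2][2] = min over k of (A[2][0] + B[0][2] = -3 + 5 = 2, A[2][1] + B[1][2] = 9 + 7 = 16, A[2][2] + B[2][2] = -1 + 4 = 3) = 2 (attained at k = 0)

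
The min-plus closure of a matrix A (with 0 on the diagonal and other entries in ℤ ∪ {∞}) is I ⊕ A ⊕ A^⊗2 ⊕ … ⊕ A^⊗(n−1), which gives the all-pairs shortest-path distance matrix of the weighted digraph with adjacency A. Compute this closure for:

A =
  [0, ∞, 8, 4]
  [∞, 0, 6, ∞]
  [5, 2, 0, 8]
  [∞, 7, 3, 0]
Closure =
  [0, 9, 7, 4]
  [11, 0, 6, 14]
  [5, 2, 0, 8]
  [8, 5, 3, 0]

This is the Floyd-Warshall all-pairs shortest-path computation. For each intermediate vertex k = 0, 1, …, 3, update dist[i][j] ← min(dist[i][j], dist[i][k] + dist[k][j]). The final matrix gives, for each (i, j), the minimum total weight of any directed path from i to j (possibly empty when i = j).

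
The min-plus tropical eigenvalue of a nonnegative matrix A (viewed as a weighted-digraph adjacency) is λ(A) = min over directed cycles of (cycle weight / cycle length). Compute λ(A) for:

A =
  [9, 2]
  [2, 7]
λ(A) = 2

Enumerate directed cycles and compute their means (weight / length). Sample:
  cycle 0 → 0: weight = 9, length = 1, mean = 9/1 ≈ 9.000
  cycle 1 → 1: weight = 7, length = 1, mean = 7/1 ≈ 7.000
  cycle 0 → 1 → 0: weight = 4, length = 2, mean = 4/2 ≈ 2.000
  cycle 1 → 0 → 1: weight = 4, length = 2, mean = 4/2 ≈ 2.000
Minimum mean = 2.000, attained e.g. along the cycle 0 → 1 → 0 with weight 4 and length 2. So λ(A) = 4/2 = 2.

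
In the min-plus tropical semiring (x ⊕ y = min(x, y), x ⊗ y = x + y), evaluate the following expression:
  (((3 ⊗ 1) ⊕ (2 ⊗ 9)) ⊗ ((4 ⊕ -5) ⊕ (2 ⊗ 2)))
(((3 ⊗ 1) ⊕ (2 ⊗ 9)) ⊗ ((4 ⊕ -5) ⊕ (2 ⊗ 2))) = -1

Expand innermost to outermost. Recall ⊕ takes the minimum of its arguments and ⊗ takes their sum. Working out the expression (((3 ⊗ 1) ⊕ (2 ⊗ 9)) ⊗ ((4 ⊕ -5) ⊕ (2 ⊗ 2))) gives -1.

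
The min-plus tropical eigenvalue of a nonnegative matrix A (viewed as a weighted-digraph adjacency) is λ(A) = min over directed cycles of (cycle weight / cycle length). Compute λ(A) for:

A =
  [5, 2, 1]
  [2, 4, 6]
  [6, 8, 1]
λ(A) = 1

Enumerate directed cycles and compute their means (weight / length). Sample:
  cycle 0 → 0: weight = 5, length = 1, mean = 5/1 ≈ 5.000
  cycle 1 → 1: weight = 4, length = 1, mean = 4/1 ≈ 4.000
  cycle 2 → 2: weight = 1, length = 1, mean = 1/1 ≈ 1.000
  cycle 0 → 1 → 0: weight = 4, length = 2, mean = 4/2 ≈ 2.000
  cycle 0 → 2 → 0: weight = 7, length = 2, mean = 7/2 ≈ 3.500
  cycle 1 → 0 → 1: weight = 4, length = 2, mean = 4/2 ≈ 2.000
Minimum mean = 1.000, attained e.g. along the cycle 2 → 2 with weight 1 and length 1. So λ(A) = 1/1 = 1.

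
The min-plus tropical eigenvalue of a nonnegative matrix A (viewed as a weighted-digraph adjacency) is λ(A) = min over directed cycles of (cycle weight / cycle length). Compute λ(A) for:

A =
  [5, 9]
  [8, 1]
λ(A) = 1

Enumerate directed cycles and compute their means (weight / length). Sample:
  cycle 0 → 0: weight = 5, length = 1, mean = 5/1 ≈ 5.000
  cycle 1 → 1: weight = 1, length = 1, mean = 1/1 ≈ 1.000
  cycle 0 → 1 → 0: weight = 17, length = 2, mean = 17/2 ≈ 8.500
  cycle 1 → 0 → 1: weight = 17, length = 2, mean = 17/2 ≈ 8.500
Minimum mean = 1.000, attained e.g. along the cycle 1 → 1 with weight 1 and length 1. So λ(A) = 1/1 = 1.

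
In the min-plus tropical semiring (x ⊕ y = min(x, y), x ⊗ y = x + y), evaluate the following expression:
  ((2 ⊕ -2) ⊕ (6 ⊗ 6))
((2 ⊕ -2) ⊕ (6 ⊗ 6)) = -2

Expand innermost to outermost. Recall ⊕ takes the minimum of its arguments and ⊗ takes their sum. Working out the expression ((2 ⊕ -2) ⊕ (6 ⊗ 6)) gives -2.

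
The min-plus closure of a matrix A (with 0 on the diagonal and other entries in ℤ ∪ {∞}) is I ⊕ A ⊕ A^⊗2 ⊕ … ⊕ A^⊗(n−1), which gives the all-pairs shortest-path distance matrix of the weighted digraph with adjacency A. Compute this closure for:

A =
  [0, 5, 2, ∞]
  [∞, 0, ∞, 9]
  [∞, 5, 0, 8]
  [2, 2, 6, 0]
Closure =
  [0, 5, 2, 10]
  [11, 0, 13, 9]
  [10, 5, 0, 8]
  [2, 2, 4, 0]

This is the Floyd-Warshall all-pairs shortest-path computation. For each intermediate vertex k = 0, 1, …, 3, update dist[i][j] ← min(dist[i][j], dist[i][k] + dist[k][j]). The final matrix gives, for each (i, j), the minimum total weight of any directed path from i to j (possibly empty when i = j).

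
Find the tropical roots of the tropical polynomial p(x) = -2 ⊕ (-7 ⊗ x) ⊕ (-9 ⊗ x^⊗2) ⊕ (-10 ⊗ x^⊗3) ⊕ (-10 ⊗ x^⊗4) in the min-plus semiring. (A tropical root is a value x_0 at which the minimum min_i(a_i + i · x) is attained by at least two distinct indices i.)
Roots: {0, 1, 2, 5}

Each tropical root is a break point of the lower envelope of the lines y = a_i + i · x (there are 5 lines, with slopes 0, 1, ..., 4). Only the lines that attain the minimum somewhere contribute to roots; other lines are dominated. Here the surviving (envelope) indices are i = 4, i = 3, i = 2, i = 1, i = 0.
Intersections between consecutive envelope lines give the roots: for adjacent envelope indices i < j the intersection is x = (a_i − a_j) / (j − i). Reading off the sorted break points: {0, 1, 2, 5}.
Verification: at each break x_0, at least two indices attain the minimum of min_i(a_i + i · x_0).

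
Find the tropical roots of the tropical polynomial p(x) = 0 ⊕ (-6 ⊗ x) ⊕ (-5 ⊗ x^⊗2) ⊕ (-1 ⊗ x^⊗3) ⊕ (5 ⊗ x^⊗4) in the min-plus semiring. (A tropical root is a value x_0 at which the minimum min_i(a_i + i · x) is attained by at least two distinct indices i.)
Roots: {-6, -4, -1, 6}

Each tropical root is a break point of the lower envelope of the lines y = a_i + i · x (there are 5 lines, with slopes 0, 1, ..., 4). Only the lines that attain the minimum somewhere contribute to roots; other lines are dominated. Here the surviving (envelope) indices are i = 4, i = 3, i = 2, i = 1, i = 0.
Intersections between consecutive envelope lines give the roots: for adjacent envelope indices i < j the intersection is x = (a_i − a_j) / (j − i). Reading off the sorted break points: {-6, -4, -1, 6}.
Verification: at each break x_0, at least two indices attain the minimum of min_i(a_i + i · x_0).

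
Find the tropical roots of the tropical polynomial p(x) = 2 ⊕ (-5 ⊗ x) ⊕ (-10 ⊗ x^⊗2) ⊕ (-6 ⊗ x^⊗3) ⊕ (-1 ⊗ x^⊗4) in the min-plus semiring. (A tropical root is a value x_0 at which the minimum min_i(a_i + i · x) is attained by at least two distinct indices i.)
Roots: {-5, -4, 5, 7}

Each tropical root is a break point of the lower envelope of the lines y = a_i + i · x (there are 5 lines, with slopes 0, 1, ..., 4). Only the lines that attain the minimum somewhere contribute to roots; other lines are dominated. Here the surviving (envelope) indices are i = 4, i = 3, i = 2, i = 1, i = 0.
Intersections between consecutive envelope lines give the roots: for adjacent envelope indices i < j the intersection is x = (a_i − a_j) / (j − i). Reading off the sorted break points: {-5, -4, 5, 7}.
Verification: at each break x_0, at least two indices attain the minimum of min_i(a_i + i · x_0).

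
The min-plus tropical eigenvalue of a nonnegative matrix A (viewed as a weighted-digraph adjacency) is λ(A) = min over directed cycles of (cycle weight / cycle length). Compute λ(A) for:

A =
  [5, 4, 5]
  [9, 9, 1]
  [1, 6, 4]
λ(A) = 2

Enumerate directed cycles and compute their means (weight / length). Sample:
  cycle 0 → 0: weight = 5, length = 1, mean = 5/1 ≈ 5.000
  cycle 1 → 1: weight = 9, length = 1, mean = 9/1 ≈ 9.000
  cycle 2 → 2: weight = 4, length = 1, mean = 4/1 ≈ 4.000
  cycle 0 → 1 → 0: weight = 13, length = 2, mean = 13/2 ≈ 6.500
  cycle 0 → 2 → 0: weight = 6, length = 2, mean = 6/2 ≈ 3.000
  cycle 1 → 0 → 1: weight = 13, length = 2, mean = 13/2 ≈ 6.500
Minimum mean = 2.000, attained e.g. along the cycle 0 → 1 → 2 → 0 with weight 6 and length 3. So λ(A) = 6/3 = 2.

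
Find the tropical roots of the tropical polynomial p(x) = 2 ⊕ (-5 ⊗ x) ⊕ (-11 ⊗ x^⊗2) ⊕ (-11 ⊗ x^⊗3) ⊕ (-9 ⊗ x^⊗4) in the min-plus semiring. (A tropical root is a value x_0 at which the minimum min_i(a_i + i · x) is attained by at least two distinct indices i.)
Roots: {-2, 0, 6, 7}

Each tropical root is a break point of the lower envelope of the lines y = a_i + i · x (there are 5 lines, with slopes 0, 1, ..., 4). Only the lines that attain the minimum somewhere contribute to roots; other lines are dominated. Here the surviving (envelope) indices are i = 4, i = 3, i = 2, i = 1, i = 0.
Intersections between consecutive envelope lines give the roots: for adjacent envelope indices i < j the intersection is x = (a_i − a_j) / (j − i). Reading off the sorted break points: {-2, 0, 6, 7}.
Verification: at each break x_0, at least two indices attain the minimum of min_i(a_i + i · x_0).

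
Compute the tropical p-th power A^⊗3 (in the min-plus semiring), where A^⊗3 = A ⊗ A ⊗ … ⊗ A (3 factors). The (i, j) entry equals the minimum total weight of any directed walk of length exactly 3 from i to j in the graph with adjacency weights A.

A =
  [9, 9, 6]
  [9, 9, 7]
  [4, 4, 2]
A^⊗3 =
  [12, 12, 10]
  [13, 13, 11]
  [8, 8, 6]

Each entry (A^⊗3)_ij equals the minimum over all length-3 walks i = v_0 → v_1 → … → v_3 = j of Σ_t A[v_t][v_{t+1}]. For example, for (i, j) = (0, 2) we minimise over 9 possible intermediate vertex sequences; the minimum is 10, attained along the walk 0 → 2 → 2 → 2.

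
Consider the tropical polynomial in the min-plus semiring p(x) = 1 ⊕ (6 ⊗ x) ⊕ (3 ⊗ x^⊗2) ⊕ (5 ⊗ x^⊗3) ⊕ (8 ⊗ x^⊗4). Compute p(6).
p(6) = 1

A tropical monomial a ⊗ x^⊗i evaluates to a + i · x. Evaluating each term at x = 6:
  Term 0 contributes 1 + 0 · 6 = 1
  Term 1 contributes 6 + 1 · 6 = 12
  Term 2 contributes 3 + 2 · 6 = 15
  Term 3 contributes 5 + 3 · 6 = 23
  Term 4 contributes 8 + 4 · 6 = 32
p(6) = ⊕ of these = min[1, 12, 15, 23, 32] = 1.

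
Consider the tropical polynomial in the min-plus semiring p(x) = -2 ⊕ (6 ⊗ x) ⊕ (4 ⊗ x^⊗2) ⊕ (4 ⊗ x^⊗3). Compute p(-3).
p(-3) = -5

A tropical monomial a ⊗ x^⊗i evaluates to a + i · x. Evaluating each term at x = -3:
  Term 0 contributes -2 + 0 · -3 = -2
  Term 1 contributes 6 + 1 · -3 = 3
  Term 2 contributes 4 + 2 · -3 = -2
  Term 3 contributes 4 + 3 · -3 = -5
p(-3) = ⊕ of these = min[-2, 3, -2, -5] = -5.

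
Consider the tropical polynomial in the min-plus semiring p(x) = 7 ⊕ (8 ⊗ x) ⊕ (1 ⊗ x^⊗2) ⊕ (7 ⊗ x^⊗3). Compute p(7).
p(7) = 7

A tropical monomial a ⊗ x^⊗i evaluates to a + i · x. Evaluating each term at x = 7:
  Term 0 contributes 7 + 0 · 7 = 7
  Term 1 contributes 8 + 1 · 7 = 15
  Term 2 contributes 1 + 2 · 7 = 15
  Term 3 contributes 7 + 3 · 7 = 28
p(7) = ⊕ of these = min[7, 15, 15, 28] = 7.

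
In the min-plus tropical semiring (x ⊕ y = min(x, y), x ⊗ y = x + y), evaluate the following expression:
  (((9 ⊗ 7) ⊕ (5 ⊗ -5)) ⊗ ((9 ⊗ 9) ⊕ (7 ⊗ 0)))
(((9 ⊗ 7) ⊕ (5 ⊗ -5)) ⊗ ((9 ⊗ 9) ⊕ (7 ⊗ 0))) = 7

Expand innermost to outermost. Recall ⊕ takes the minimum of its arguments and ⊗ takes their sum. Working out the expression (((9 ⊗ 7) ⊕ (5 ⊗ -5)) ⊗ ((9 ⊗ 9) ⊕ (7 ⊗ 0))) gives 7.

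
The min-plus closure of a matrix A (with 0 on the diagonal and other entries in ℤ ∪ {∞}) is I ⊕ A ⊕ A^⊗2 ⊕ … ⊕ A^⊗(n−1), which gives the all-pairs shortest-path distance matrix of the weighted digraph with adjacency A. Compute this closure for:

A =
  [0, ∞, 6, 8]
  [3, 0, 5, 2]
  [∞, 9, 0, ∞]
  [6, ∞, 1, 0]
Closure =
  [0, 15, 6, 8]
  [3, 0, 3, 2]
  [12, 9, 0, 11]
  [6, 10, 1, 0]

This is the Floyd-Warshall all-pairs shortest-path computation. For each intermediate vertex k = 0, 1, …, 3, update dist[i][j] ← min(dist[i][j], dist[i][k] + dist[k][j]). The final matrix gives, for each (i, j), the minimum total weight of any directed path from i to j (possibly empty when i = j).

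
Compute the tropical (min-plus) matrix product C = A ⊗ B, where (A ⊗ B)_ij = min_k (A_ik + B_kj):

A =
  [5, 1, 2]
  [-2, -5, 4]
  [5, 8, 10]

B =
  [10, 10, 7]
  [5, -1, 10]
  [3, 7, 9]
A ⊗ B =
  [5, 0, 11]
  [0, -6, 5]
  [13, 7, 12]

Apply the min-plus product entry-by-entry:
  C[0][0] = min over k of (A[0][0] + B[0][0] = 5 + 10 = 15, A[0][1] + B[1][0] = 1 + 5 = 6, A[0][2] + B[2][0] = 2 + 3 = 5) = 5 (attained at k = 2)
  C[0][1] = min over k of (A[0][0] + B[0][1] = 5 + 10 = 15, A[0][1] + B[1][1] = 1 + -1 = 0, A[0][2] + B[2][1] = 2 + 7 = 9) = 0 (attained at k = 1)
  C[0][2] = min over k of (A[0][0] + B[0][2] = 5 + 7 = 12, A[0][1] + B[1][2] = 1 + 10 = 11, A[0][2] + B[2][2] = 2 + 9 = 11) = 11 (attained at k = 1)
  C[1][0] = min over k of (A[1][0] + B[0][0] = -2 + 10 = 8, A[1][1] + B[1][0] = -5 + 5 = 0, A[1][2] + B[2][0] = 4 + 3 = 7) = 0 (attained at k = 1)
  C[1][1] = min over k of (A[1][0] + B[0][1] = -2 + 10 = 8, A[1][1] + B[1][1] = -5 + -1 = -6, A[1][2] + B[2][1] = 4 + 7 = 11) = -6 (attained at k = 1)
  C[1][2] = min over k of (A[1][0] + B[0][2] = -2 + 7 = 5, A[1][1] + B[1][2] = -5 + 10 = 5, A[1][2] + B[2][2] = 4 + 9 = 13) = 5 (attained at k = 0)
  C[2][0] = min over k of (A[2][0] + B[0][0] = 5 + 10 = 15, A[2][1] + B[1][0] = 8 + 5 = 13, A[2][2] + B[2][0] = 10 + 3 = 13) = 13 (attained at k = 1)
  C[2][1] = min over k of (A[2][0] + B[0][1] = 5 + 10 = 15, A[2][1] + B[1][1] = 8 + -1 = 7, A[2][2] + B[2][1] = 10 + 7 = 17) = 7 (attained at k = 1)
  C[2][2] = min over k of (A[2][0] + B[0][2] = 5 + 7 = 12, A[2][1] + B[1][2] = 8 + 10 = 18, A[2][2] + B[2][2] = 10 + 9 = 19) = 12 (attained at k = 0)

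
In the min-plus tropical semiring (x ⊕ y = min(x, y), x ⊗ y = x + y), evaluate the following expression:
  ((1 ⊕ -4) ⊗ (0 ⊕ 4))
((1 ⊕ -4) ⊗ (0 ⊕ 4)) = -4

Expand innermost to outermost. Recall ⊕ takes the minimum of its arguments and ⊗ takes their sum. Working out the expression ((1 ⊕ -4) ⊗ (0 ⊕ 4)) gives -4.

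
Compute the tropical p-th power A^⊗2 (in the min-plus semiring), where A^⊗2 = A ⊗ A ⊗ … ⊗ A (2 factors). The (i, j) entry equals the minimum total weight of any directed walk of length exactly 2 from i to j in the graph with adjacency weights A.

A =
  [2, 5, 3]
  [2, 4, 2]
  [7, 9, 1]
A^⊗2 =
  [4, 7, 4]
  [4, 7, 3]
  [8, 10, 2]

Each entry (A^⊗2)_ij equals the minimum over all length-2 walks i = v_0 → v_1 → … → v_2 = j of Σ_t A[v_t][v_{t+1}]. For example, for (i, j) = (0, 2) we minimise over 3 possible intermediate vertex sequences; the minimum is 4, attained along the walk 0 → 2 → 2.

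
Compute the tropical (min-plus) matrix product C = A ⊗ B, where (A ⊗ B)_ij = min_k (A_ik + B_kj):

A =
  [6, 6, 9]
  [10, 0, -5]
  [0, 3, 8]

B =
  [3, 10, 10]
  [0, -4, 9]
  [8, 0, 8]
A ⊗ B =
  [6, 2, 15]
  [0, -5, 3]
  [3, -1, 10]

Apply the min-plus product entry-by-entry:
  C[0][0] = min over k of (A[0][0] + B[0][0] = 6 + 3 = 9, A[0][1] + B[1][0] = 6 + 0 = 6, A[0][2] + B[2][0] = 9 + 8 = 17) = 6 (attained at k = 1)
  C[0][1] = min over k of (A[0][0] + B[0][1] = 6 + 10 = 16, A[0][1] + B[1][1] = 6 + -4 = 2, A[0][2] + B[2][1] = 9 + 0 = 9) = 2 (attained at k = 1)
  C[0][2] = min over k of (A[0][0] + B[0][2] = 6 + 10 = 16, A[0][1] + B[1][2] = 6 + 9 = 15, A[0][2] + B[2][2] = 9 + 8 = 17) = 15 (attained at k = 1)
  C[1][0] = min over k of (A[1][0] + B[0][0] = 10 + 3 = 13, A[1][1] + B[1][0] = 0 + 0 = 0, A[1][2] + B[2][0] = -5 + 8 = 3) = 0 (attained at k = 1)
  C[1][1] = min over k of (A[1][0] + B[0][1] = 10 + 10 = 20, A[1][1] + B[1][1] = 0 + -4 = -4, A[1][2] + B[2][1] = -5 + 0 = -5) = -5 (attained at k = 2)
  C[1][2] = min over k of (A[1][0] + B[0][2] = 10 + 10 = 20, A[1][1] + B[1][2] = 0 + 9 = 9, A[1][2] + B[2][2] = -5 + 8 = 3) = 3 (attained at k = 2)
  C[2][0] = min over k of (A[2][0] + B[0][0] = 0 + 3 = 3, A[2][1] + B[1][0] = 3 + 0 = 3, A[2][2] + B[2][0] = 8 + 8 = 16) = 3 (attained at k = 0)
  C[2][1] = min over k of (A[2][0] + B[0][1] = 0 + 10 = 10, A[2][1] + B[1][1] = 3 + -4 = -1, A[2][2] + B[2][1] = 8 + 0 = 8) = -1 (attained at k = 1)
  C[2][2] = min over k of (A[2][0] + B[0][2] = 0 + 10 = 10, A[2][1] + B[1][2] = 3 + 9 = 12, A[2][2] + B[2][2] = 8 + 8 = 16) = 10 (attained at k = 0)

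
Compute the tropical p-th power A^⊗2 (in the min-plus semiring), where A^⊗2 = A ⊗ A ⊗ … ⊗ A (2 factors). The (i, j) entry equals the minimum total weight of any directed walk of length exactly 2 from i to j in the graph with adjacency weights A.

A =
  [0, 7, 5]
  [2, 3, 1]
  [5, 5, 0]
A^⊗2 =
  [0, 7, 5]
  [2, 6, 1]
  [5, 5, 0]

Each entry (A^⊗2)_ij equals the minimum over all length-2 walks i = v_0 → v_1 → … → v_2 = j of Σ_t A[v_t][v_{t+1}]. For example, for (i, j) = (0, 2) we minimise over 3 possible intermediate vertex sequences; the minimum is 5, attained along the walk 0 → 0 → 2.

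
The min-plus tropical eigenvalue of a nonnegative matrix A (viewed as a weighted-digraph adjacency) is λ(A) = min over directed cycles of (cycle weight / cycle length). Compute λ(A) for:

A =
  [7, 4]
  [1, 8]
λ(A) = 5/2

Enumerate directed cycles and compute their means (weight / length). Sample:
  cycle 0 → 0: weight = 7, length = 1, mean = 7/1 ≈ 7.000
  cycle 1 → 1: weight = 8, length = 1, mean = 8/1 ≈ 8.000
  cycle 0 → 1 → 0: weight = 5, length = 2, mean = 5/2 ≈ 2.500
  cycle 1 → 0 → 1: weight = 5, length = 2, mean = 5/2 ≈ 2.500
Minimum mean = 2.500, attained e.g. along the cycle 0 → 1 → 0 with weight 5 and length 2. So λ(A) = 5/2 = 5/2.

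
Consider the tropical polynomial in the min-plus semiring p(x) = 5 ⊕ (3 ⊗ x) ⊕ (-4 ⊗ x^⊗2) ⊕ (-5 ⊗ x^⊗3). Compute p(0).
p(0) = -5

A tropical monomial a ⊗ x^⊗i evaluates to a + i · x. Evaluating each term at x = 0:
  Term 0 contributes 5 + 0 · 0 = 5
  Term 1 contributes 3 + 1 · 0 = 3
  Term 2 contributes -4 + 2 · 0 = -4
  Term 3 contributes -5 + 3 · 0 = -5
p(0) = ⊕ of these = min[5, 3, -4, -5] = -5.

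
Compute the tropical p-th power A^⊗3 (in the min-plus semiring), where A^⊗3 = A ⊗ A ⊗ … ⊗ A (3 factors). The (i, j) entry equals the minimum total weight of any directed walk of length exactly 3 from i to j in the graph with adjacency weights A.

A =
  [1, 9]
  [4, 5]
A^⊗3 =
  [3, 11]
  [6, 14]

Each entry (A^⊗3)_ij equals the minimum over all length-3 walks i = v_0 → v_1 → … → v_3 = j of Σ_t A[v_t][v_{t+1}]. For example, for (i, j) = (0, 1) we minimise over 4 possible intermediate vertex sequences; the minimum is 11, attained along the walk 0 → 0 → 0 → 1.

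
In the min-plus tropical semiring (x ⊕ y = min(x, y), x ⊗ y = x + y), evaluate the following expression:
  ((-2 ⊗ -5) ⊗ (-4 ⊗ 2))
((-2 ⊗ -5) ⊗ (-4 ⊗ 2)) = -9

Expand innermost to outermost. Recall ⊕ takes the minimum of its arguments and ⊗ takes their sum. Working out the expression ((-2 ⊗ -5) ⊗ (-4 ⊗ 2)) gives -9.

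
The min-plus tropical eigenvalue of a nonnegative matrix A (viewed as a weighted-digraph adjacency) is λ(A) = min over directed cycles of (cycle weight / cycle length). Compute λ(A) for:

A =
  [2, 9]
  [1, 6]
λ(A) = 2

Enumerate directed cycles and compute their means (weight / length). Sample:
  cycle 0 → 0: weight = 2, length = 1, mean = 2/1 ≈ 2.000
  cycle 1 → 1: weight = 6, length = 1, mean = 6/1 ≈ 6.000
  cycle 0 → 1 → 0: weight = 10, length = 2, mean = 10/2 ≈ 5.000
  cycle 1 → 0 → 1: weight = 10, length = 2, mean = 10/2 ≈ 5.000
Minimum mean = 2.000, attained e.g. along the cycle 0 → 0 with weight 2 and length 1. So λ(A) = 2/1 = 2.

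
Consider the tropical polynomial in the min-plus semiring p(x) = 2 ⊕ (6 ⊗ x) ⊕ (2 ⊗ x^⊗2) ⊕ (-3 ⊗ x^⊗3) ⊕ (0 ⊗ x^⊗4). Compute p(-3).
p(-3) = -12

A tropical monomial a ⊗ x^⊗i evaluates to a + i · x. Evaluating each term at x = -3:
  Term 0 contributes 2 + 0 · -3 = 2
  Term 1 contributes 6 + 1 · -3 = 3
  Term 2 contributes 2 + 2 · -3 = -4
  Term 3 contributes -3 + 3 · -3 = -12
  Term 4 contributes 0 + 4 · -3 = -12
p(-3) = ⊕ of these = min[2, 3, -4, -12, -12] = -12.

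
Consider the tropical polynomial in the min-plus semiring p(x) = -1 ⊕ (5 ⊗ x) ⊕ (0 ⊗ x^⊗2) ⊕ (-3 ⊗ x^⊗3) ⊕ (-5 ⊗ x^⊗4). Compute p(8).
p(8) = -1

A tropical monomial a ⊗ x^⊗i evaluates to a + i · x. Evaluating each term at x = 8:
  Term 0 contributes -1 + 0 · 8 = -1
  Term 1 contributes 5 + 1 · 8 = 13
  Term 2 contributes 0 + 2 · 8 = 16
  Term 3 contributes -3 + 3 · 8 = 21
  Term 4 contributes -5 + 4 · 8 = 27
p(8) = ⊕ of these = min[-1, 13, 16, 21, 27] = -1.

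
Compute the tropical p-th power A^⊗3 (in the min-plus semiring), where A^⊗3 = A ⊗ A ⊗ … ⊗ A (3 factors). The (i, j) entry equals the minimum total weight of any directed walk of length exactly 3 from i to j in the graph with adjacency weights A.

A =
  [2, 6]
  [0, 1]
A^⊗3 =
  [6, 8]
  [2, 3]

Each entry (A^⊗3)_ij equals the minimum over all length-3 walks i = v_0 → v_1 → … → v_3 = j of Σ_t A[v_t][v_{t+1}]. For example, for (i, j) = (0, 1) we minimise over 4 possible intermediate vertex sequences; the minimum is 8, attained along the walk 0 → 1 → 1 → 1.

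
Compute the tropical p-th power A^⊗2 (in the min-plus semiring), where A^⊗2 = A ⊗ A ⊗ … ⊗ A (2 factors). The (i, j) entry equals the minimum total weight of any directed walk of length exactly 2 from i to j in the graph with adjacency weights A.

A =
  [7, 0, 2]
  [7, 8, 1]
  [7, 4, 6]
A^⊗2 =
  [7, 6, 1]
  [8, 5, 7]
  [11, 7, 5]

Each entry (A^⊗2)_ij equals the minimum over all length-2 walks i = v_0 → v_1 → … → v_2 = j of Σ_t A[v_t][v_{t+1}]. For example, for (i, j) = (0, 2) we minimise over 3 possible intermediate vertex sequences; the minimum is 1, attained along the walk 0 → 1 → 2.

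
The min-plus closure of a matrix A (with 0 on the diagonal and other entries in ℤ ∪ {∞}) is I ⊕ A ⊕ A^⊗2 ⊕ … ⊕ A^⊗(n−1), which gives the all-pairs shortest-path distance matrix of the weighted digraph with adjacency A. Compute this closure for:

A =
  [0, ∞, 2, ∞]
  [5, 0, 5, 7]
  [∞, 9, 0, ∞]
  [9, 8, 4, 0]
Closure =
  [0, 11, 2, 18]
  [5, 0, 5, 7]
  [14, 9, 0, 16]
  [9, 8, 4, 0]

This is the Floyd-Warshall all-pairs shortest-path computation. For each intermediate vertex k = 0, 1, …, 3, update dist[i][j] ← min(dist[i][j], dist[i][k] + dist[k][j]). The final matrix gives, for each (i, j), the minimum total weight of any directed path from i to j (possibly empty when i = j).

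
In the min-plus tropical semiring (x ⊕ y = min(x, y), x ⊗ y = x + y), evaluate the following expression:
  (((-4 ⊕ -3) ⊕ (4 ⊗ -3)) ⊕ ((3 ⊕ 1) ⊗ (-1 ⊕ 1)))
(((-4 ⊕ -3) ⊕ (4 ⊗ -3)) ⊕ ((3 ⊕ 1) ⊗ (-1 ⊕ 1))) = -4

Expand innermost to outermost. Recall ⊕ takes the minimum of its arguments and ⊗ takes their sum. Working out the expression (((-4 ⊕ -3) ⊕ (4 ⊗ -3)) ⊕ ((3 ⊕ 1) ⊗ (-1 ⊕ 1))) gives -4.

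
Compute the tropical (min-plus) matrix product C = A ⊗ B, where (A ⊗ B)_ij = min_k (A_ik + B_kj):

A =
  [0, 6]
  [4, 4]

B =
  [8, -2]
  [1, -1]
A ⊗ B =
  [7, -2]
  [5, 2]

Apply the min-plus product entry-by-entry:
  C[0][0] = min over k of (A[0][0] + B[0][0] = 0 + 8 = 8, A[0][1] + B[1][0] = 6 + 1 = 7) = 7 (attained at k = 1)
  C[0][1] = min over k of (A[0][0] + B[0][1] = 0 + -2 = -2, A[0][1] + B[1][1] = 6 + -1 = 5) = -2 (attained at k = 0)
  C[1][0] = min over k of (A[1][0] + B[0][0] = 4 + 8 = 12, A[1][1] + B[1][0] = 4 + 1 = 5) = 5 (attained at k = 1)
  C[1][1] = min over k of (A[1][0] + B[0][1] = 4 + -2 = 2, A[1][1] + B[1][1] = 4 + -1 = 3) = 2 (attained at k = 0)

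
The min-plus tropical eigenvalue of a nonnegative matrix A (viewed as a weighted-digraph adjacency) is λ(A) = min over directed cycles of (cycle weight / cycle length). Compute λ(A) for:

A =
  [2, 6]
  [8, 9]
λ(A) = 2

Enumerate directed cycles and compute their means (weight / length). Sample:
  cycle 0 → 0: weight = 2, length = 1, mean = 2/1 ≈ 2.000
  cycle 1 → 1: weight = 9, length = 1, mean = 9/1 ≈ 9.000
  cycle 0 → 1 → 0: weight = 14, length = 2, mean = 14/2 ≈ 7.000
  cycle 1 → 0 → 1: weight = 14, length = 2, mean = 14/2 ≈ 7.000
Minimum mean = 2.000, attained e.g. along the cycle 0 → 0 with weight 2 and length 1. So λ(A) = 2/1 = 2.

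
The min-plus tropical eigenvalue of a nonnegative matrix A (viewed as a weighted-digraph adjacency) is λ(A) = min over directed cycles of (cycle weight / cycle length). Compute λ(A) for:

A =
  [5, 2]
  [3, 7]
λ(A) = 5/2

Enumerate directed cycles and compute their means (weight / length). Sample:
  cycle 0 → 0: weight = 5, length = 1, mean = 5/1 ≈ 5.000
  cycle 1 → 1: weight = 7, length = 1, mean = 7/1 ≈ 7.000
  cycle 0 → 1 → 0: weight = 5, length = 2, mean = 5/2 ≈ 2.500
  cycle 1 → 0 → 1: weight = 5, length = 2, mean = 5/2 ≈ 2.500
Minimum mean = 2.500, attained e.g. along the cycle 0 → 1 → 0 with weight 5 and length 2. So λ(A) = 5/2 = 5/2.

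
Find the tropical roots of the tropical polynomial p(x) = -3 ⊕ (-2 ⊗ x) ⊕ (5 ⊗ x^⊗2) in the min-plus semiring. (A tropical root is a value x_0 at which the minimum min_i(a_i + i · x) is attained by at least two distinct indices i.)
Roots: {-7, -1}

Each tropical root is a break point of the lower envelope of the lines y = a_i + i · x (there are 3 lines, with slopes 0, 1, ..., 2). Only the lines that attain the minimum somewhere contribute to roots; other lines are dominated. Here the surviving (envelope) indices are i = 2, i = 1, i = 0.
Intersections between consecutive envelope lines give the roots: for adjacent envelope indices i < j the intersection is x = (a_i − a_j) / (j − i). Reading off the sorted break points: {-7, -1}.
Verification: at each break x_0, at least two indices attain the minimum of min_i(a_i + i · x_0).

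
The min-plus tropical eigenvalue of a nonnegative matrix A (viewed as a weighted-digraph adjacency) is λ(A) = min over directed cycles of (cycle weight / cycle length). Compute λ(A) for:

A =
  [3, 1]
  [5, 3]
λ(A) = 3

Enumerate directed cycles and compute their means (weight / length). Sample:
  cycle 0 → 0: weight = 3, length = 1, mean = 3/1 ≈ 3.000
  cycle 1 → 1: weight = 3, length = 1, mean = 3/1 ≈ 3.000
  cycle 0 → 1 → 0: weight = 6, length = 2, mean = 6/2 ≈ 3.000
  cycle 1 → 0 → 1: weight = 6, length = 2, mean = 6/2 ≈ 3.000
Minimum mean = 3.000, attained e.g. along the cycle 0 → 0 with weight 3 and length 1. So λ(A) = 3/1 = 3.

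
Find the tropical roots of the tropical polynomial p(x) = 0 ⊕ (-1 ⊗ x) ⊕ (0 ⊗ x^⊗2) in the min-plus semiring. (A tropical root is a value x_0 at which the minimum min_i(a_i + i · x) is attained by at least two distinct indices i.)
Roots: {-1, 1}

Each tropical root is a break point of the lower envelope of the lines y = a_i + i · x (there are 3 lines, with slopes 0, 1, ..., 2). Only the lines that attain the minimum somewhere contribute to roots; other lines are dominated. Here the surviving (envelope) indices are i = 2, i = 1, i = 0.
Intersections between consecutive envelope lines give the roots: for adjacent envelope indices i < j the intersection is x = (a_i − a_j) / (j − i). Reading off the sorted break points: {-1, 1}.
Verification: at each break x_0, at least two indices attain the minimum of min_i(a_i + i · x_0).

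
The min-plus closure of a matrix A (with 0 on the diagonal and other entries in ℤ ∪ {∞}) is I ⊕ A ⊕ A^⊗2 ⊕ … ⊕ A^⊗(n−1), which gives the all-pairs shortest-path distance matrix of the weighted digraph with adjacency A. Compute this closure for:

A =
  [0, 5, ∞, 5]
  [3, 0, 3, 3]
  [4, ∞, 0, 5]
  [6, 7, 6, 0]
Closure =
  [0, 5, 8, 5]
  [3, 0, 3, 3]
  [4, 9, 0, 5]
  [6, 7, 6, 0]

This is the Floyd-Warshall all-pairs shortest-path computation. For each intermediate vertex k = 0, 1, …, 3, update dist[i][j] ← min(dist[i][j], dist[i][k] + dist[k][j]). The final matrix gives, for each (i, j), the minimum total weight of any directed path from i to j (possibly empty when i = j).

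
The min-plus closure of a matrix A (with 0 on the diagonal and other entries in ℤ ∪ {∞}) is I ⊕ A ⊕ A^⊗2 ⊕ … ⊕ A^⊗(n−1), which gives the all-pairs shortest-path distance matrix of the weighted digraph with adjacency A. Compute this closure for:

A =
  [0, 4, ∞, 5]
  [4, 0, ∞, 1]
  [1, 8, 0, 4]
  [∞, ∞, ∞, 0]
Closure =
  [0, 4, ∞, 5]
  [4, 0, ∞, 1]
  [1, 5, 0, 4]
  [∞, ∞, ∞, 0]

This is the Floyd-Warshall all-pairs shortest-path computation. For each intermediate vertex k = 0, 1, …, 3, update dist[i][j] ← min(dist[i][j], dist[i][k] + dist[k][j]). The final matrix gives, for each (i, j), the minimum total weight of any directed path from i to j (possibly empty when i = j).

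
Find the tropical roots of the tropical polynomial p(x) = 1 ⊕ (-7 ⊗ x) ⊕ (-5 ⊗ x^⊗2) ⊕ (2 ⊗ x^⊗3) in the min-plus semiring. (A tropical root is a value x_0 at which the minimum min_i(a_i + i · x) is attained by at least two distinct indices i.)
Roots: {-7, -2, 8}

Each tropical root is a break point of the lower envelope of the lines y = a_i + i · x (there are 4 lines, with slopes 0, 1, ..., 3). Only the lines that attain the minimum somewhere contribute to roots; other lines are dominated. Here the surviving (envelope) indices are i = 3, i = 2, i = 1, i = 0.
Intersections between consecutive envelope lines give the roots: for adjacent envelope indices i < j the intersection is x = (a_i − a_j) / (j − i). Reading off the sorted break points: {-7, -2, 8}.
Verification: at each break x_0, at least two indices attain the minimum of min_i(a_i + i · x_0).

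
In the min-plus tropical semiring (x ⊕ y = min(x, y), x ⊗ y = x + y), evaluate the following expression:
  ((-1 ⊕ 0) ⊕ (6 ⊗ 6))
((-1 ⊕ 0) ⊕ (6 ⊗ 6)) = -1

Expand innermost to outermost. Recall ⊕ takes the minimum of its arguments and ⊗ takes their sum. Working out the expression ((-1 ⊕ 0) ⊕ (6 ⊗ 6)) gives -1.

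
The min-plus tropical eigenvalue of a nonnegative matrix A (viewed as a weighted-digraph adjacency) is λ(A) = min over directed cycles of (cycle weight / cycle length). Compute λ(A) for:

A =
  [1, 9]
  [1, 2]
λ(A) = 1

Enumerate directed cycles and compute their means (weight / length). Sample:
  cycle 0 → 0: weight = 1, length = 1, mean = 1/1 ≈ 1.000
  cycle 1 → 1: weight = 2, length = 1, mean = 2/1 ≈ 2.000
  cycle 0 → 1 → 0: weight = 10, length = 2, mean = 10/2 ≈ 5.000
  cycle 1 → 0 → 1: weight = 10, length = 2, mean = 10/2 ≈ 5.000
Minimum mean = 1.000, attained e.g. along the cycle 0 → 0 with weight 1 and length 1. So λ(A) = 1/1 = 1.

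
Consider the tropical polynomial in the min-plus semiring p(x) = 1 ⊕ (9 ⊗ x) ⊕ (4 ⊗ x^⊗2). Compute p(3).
p(3) = 1

A tropical monomial a ⊗ x^⊗i evaluates to a + i · x. Evaluating each term at x = 3:
  Term 0 contributes 1 + 0 · 3 = 1
  Term 1 contributes 9 + 1 · 3 = 12
  Term 2 contributes 4 + 2 · 3 = 10
p(3) = ⊕ of these = min[1, 12, 10] = 1.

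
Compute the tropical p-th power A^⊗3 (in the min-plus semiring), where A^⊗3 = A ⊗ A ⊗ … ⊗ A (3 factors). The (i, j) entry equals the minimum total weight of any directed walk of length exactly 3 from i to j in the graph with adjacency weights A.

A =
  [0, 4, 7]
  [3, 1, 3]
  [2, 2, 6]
A^⊗3 =
  [0, 4, 7]
  [3, 3, 5]
  [2, 4, 6]

Each entry (A^⊗3)_ij equals the minimum over all length-3 walks i = v_0 → v_1 → … → v_3 = j of Σ_t A[v_t][v_{t+1}]. For example, for (i, j) = (0, 2) we minimise over 9 possible intermediate vertex sequences; the minimum is 7, attained along the walk 0 → 0 → 0 → 2.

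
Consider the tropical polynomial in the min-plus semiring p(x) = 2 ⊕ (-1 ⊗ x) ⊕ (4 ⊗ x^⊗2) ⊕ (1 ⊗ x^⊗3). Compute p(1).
p(1) = 0

A tropical monomial a ⊗ x^⊗i evaluates to a + i · x. Evaluating each term at x = 1:
  Term 0 contributes 2 + 0 · 1 = 2
  Term 1 contributes -1 + 1 · 1 = 0
  Term 2 contributes 4 + 2 · 1 = 6
  Term 3 contributes 1 + 3 · 1 = 4
p(1) = ⊕ of these = min[2, 0, 6, 4] = 0.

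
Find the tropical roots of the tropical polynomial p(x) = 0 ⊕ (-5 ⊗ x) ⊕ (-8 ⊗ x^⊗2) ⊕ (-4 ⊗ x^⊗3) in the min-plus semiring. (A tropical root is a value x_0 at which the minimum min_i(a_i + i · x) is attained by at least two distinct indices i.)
Roots: {-4, 3, 5}

Each tropical root is a break point of the lower envelope of the lines y = a_i + i · x (there are 4 lines, with slopes 0, 1, ..., 3). Only the lines that attain the minimum somewhere contribute to roots; other lines are dominated. Here the surviving (envelope) indices are i = 3, i = 2, i = 1, i = 0.
Intersections between consecutive envelope lines give the roots: for adjacent envelope indices i < j the intersection is x = (a_i − a_j) / (j − i). Reading off the sorted break points: {-4, 3, 5}.
Verification: at each break x_0, at least two indices attain the minimum of min_i(a_i + i · x_0).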